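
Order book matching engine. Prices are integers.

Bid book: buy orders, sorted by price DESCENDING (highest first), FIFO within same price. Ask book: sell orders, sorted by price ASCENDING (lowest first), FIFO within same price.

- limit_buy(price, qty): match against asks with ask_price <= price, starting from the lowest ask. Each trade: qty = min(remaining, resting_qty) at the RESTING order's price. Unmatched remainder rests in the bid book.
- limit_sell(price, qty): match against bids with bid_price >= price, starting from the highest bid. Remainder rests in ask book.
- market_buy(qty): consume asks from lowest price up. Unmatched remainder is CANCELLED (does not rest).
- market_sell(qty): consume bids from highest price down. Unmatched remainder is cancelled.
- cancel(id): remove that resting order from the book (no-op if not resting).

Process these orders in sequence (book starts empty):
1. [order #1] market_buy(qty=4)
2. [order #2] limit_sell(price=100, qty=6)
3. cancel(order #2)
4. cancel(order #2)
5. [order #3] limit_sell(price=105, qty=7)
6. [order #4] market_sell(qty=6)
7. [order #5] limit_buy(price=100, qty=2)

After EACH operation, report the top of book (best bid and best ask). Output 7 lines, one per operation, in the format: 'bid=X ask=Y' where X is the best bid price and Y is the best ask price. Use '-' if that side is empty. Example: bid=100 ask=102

Answer: bid=- ask=-
bid=- ask=100
bid=- ask=-
bid=- ask=-
bid=- ask=105
bid=- ask=105
bid=100 ask=105

Derivation:
After op 1 [order #1] market_buy(qty=4): fills=none; bids=[-] asks=[-]
After op 2 [order #2] limit_sell(price=100, qty=6): fills=none; bids=[-] asks=[#2:6@100]
After op 3 cancel(order #2): fills=none; bids=[-] asks=[-]
After op 4 cancel(order #2): fills=none; bids=[-] asks=[-]
After op 5 [order #3] limit_sell(price=105, qty=7): fills=none; bids=[-] asks=[#3:7@105]
After op 6 [order #4] market_sell(qty=6): fills=none; bids=[-] asks=[#3:7@105]
After op 7 [order #5] limit_buy(price=100, qty=2): fills=none; bids=[#5:2@100] asks=[#3:7@105]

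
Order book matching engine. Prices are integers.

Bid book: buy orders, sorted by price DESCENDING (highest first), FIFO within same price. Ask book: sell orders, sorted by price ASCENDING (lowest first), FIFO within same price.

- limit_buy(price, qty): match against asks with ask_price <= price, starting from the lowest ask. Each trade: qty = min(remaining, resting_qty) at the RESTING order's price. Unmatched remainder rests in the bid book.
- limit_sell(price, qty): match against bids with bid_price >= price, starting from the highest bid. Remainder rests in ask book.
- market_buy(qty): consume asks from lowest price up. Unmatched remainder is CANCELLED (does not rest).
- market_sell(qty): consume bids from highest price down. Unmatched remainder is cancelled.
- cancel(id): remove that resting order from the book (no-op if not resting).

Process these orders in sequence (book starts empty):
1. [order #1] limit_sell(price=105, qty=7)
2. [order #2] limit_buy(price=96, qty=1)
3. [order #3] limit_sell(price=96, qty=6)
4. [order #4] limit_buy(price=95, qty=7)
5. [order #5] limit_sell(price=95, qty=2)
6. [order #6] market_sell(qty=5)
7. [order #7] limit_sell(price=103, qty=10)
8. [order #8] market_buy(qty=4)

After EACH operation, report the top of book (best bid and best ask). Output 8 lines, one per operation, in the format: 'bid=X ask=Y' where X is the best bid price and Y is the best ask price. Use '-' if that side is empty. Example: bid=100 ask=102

Answer: bid=- ask=105
bid=96 ask=105
bid=- ask=96
bid=95 ask=96
bid=95 ask=96
bid=- ask=96
bid=- ask=96
bid=- ask=96

Derivation:
After op 1 [order #1] limit_sell(price=105, qty=7): fills=none; bids=[-] asks=[#1:7@105]
After op 2 [order #2] limit_buy(price=96, qty=1): fills=none; bids=[#2:1@96] asks=[#1:7@105]
After op 3 [order #3] limit_sell(price=96, qty=6): fills=#2x#3:1@96; bids=[-] asks=[#3:5@96 #1:7@105]
After op 4 [order #4] limit_buy(price=95, qty=7): fills=none; bids=[#4:7@95] asks=[#3:5@96 #1:7@105]
After op 5 [order #5] limit_sell(price=95, qty=2): fills=#4x#5:2@95; bids=[#4:5@95] asks=[#3:5@96 #1:7@105]
After op 6 [order #6] market_sell(qty=5): fills=#4x#6:5@95; bids=[-] asks=[#3:5@96 #1:7@105]
After op 7 [order #7] limit_sell(price=103, qty=10): fills=none; bids=[-] asks=[#3:5@96 #7:10@103 #1:7@105]
After op 8 [order #8] market_buy(qty=4): fills=#8x#3:4@96; bids=[-] asks=[#3:1@96 #7:10@103 #1:7@105]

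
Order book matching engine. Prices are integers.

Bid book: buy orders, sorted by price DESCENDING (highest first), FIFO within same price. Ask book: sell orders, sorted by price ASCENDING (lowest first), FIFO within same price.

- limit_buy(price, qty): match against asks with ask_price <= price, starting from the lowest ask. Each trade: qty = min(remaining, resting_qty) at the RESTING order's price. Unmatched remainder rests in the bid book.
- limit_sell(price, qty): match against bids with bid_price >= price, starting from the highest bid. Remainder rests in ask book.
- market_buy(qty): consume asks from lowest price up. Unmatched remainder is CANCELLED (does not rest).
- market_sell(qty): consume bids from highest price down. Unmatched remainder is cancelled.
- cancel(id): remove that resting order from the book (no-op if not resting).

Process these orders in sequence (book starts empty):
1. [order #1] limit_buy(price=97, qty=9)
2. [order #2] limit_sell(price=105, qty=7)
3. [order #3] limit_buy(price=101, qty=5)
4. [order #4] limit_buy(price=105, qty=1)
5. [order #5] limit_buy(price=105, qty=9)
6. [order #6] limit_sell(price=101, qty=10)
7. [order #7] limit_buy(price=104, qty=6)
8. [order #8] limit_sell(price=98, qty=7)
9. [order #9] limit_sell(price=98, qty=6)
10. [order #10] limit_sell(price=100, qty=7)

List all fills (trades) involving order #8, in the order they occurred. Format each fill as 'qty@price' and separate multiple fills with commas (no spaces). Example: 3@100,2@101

After op 1 [order #1] limit_buy(price=97, qty=9): fills=none; bids=[#1:9@97] asks=[-]
After op 2 [order #2] limit_sell(price=105, qty=7): fills=none; bids=[#1:9@97] asks=[#2:7@105]
After op 3 [order #3] limit_buy(price=101, qty=5): fills=none; bids=[#3:5@101 #1:9@97] asks=[#2:7@105]
After op 4 [order #4] limit_buy(price=105, qty=1): fills=#4x#2:1@105; bids=[#3:5@101 #1:9@97] asks=[#2:6@105]
After op 5 [order #5] limit_buy(price=105, qty=9): fills=#5x#2:6@105; bids=[#5:3@105 #3:5@101 #1:9@97] asks=[-]
After op 6 [order #6] limit_sell(price=101, qty=10): fills=#5x#6:3@105 #3x#6:5@101; bids=[#1:9@97] asks=[#6:2@101]
After op 7 [order #7] limit_buy(price=104, qty=6): fills=#7x#6:2@101; bids=[#7:4@104 #1:9@97] asks=[-]
After op 8 [order #8] limit_sell(price=98, qty=7): fills=#7x#8:4@104; bids=[#1:9@97] asks=[#8:3@98]
After op 9 [order #9] limit_sell(price=98, qty=6): fills=none; bids=[#1:9@97] asks=[#8:3@98 #9:6@98]
After op 10 [order #10] limit_sell(price=100, qty=7): fills=none; bids=[#1:9@97] asks=[#8:3@98 #9:6@98 #10:7@100]

Answer: 4@104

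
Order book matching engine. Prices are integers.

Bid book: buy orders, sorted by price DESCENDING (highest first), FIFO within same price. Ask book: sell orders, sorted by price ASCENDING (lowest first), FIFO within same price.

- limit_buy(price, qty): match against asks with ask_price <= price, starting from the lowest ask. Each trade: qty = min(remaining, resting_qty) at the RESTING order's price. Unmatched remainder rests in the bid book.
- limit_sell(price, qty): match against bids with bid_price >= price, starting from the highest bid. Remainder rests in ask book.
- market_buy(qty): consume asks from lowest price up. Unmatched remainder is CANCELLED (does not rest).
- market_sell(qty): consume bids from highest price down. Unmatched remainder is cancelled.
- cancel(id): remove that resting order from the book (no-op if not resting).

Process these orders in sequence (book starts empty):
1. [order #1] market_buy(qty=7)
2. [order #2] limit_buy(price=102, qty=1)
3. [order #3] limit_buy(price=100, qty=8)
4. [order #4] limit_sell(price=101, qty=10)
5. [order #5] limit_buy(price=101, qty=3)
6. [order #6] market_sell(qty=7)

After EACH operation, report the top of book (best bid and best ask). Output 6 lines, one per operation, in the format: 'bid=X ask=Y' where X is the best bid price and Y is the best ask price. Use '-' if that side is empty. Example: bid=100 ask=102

Answer: bid=- ask=-
bid=102 ask=-
bid=102 ask=-
bid=100 ask=101
bid=100 ask=101
bid=100 ask=101

Derivation:
After op 1 [order #1] market_buy(qty=7): fills=none; bids=[-] asks=[-]
After op 2 [order #2] limit_buy(price=102, qty=1): fills=none; bids=[#2:1@102] asks=[-]
After op 3 [order #3] limit_buy(price=100, qty=8): fills=none; bids=[#2:1@102 #3:8@100] asks=[-]
After op 4 [order #4] limit_sell(price=101, qty=10): fills=#2x#4:1@102; bids=[#3:8@100] asks=[#4:9@101]
After op 5 [order #5] limit_buy(price=101, qty=3): fills=#5x#4:3@101; bids=[#3:8@100] asks=[#4:6@101]
After op 6 [order #6] market_sell(qty=7): fills=#3x#6:7@100; bids=[#3:1@100] asks=[#4:6@101]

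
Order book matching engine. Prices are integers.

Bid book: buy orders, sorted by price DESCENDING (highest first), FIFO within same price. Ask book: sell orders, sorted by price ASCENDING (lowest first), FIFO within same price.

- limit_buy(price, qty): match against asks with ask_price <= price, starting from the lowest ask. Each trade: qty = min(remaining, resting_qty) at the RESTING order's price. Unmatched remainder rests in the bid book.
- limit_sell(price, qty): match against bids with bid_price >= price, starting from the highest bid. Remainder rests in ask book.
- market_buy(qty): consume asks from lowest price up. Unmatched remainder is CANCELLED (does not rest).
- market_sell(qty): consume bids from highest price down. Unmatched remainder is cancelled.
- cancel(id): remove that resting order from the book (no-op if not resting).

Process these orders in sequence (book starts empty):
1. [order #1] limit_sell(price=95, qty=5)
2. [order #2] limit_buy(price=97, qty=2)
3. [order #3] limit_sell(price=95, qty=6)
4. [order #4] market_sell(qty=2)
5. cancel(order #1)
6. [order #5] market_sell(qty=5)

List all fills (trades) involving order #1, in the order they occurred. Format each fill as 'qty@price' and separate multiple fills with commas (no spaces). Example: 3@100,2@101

After op 1 [order #1] limit_sell(price=95, qty=5): fills=none; bids=[-] asks=[#1:5@95]
After op 2 [order #2] limit_buy(price=97, qty=2): fills=#2x#1:2@95; bids=[-] asks=[#1:3@95]
After op 3 [order #3] limit_sell(price=95, qty=6): fills=none; bids=[-] asks=[#1:3@95 #3:6@95]
After op 4 [order #4] market_sell(qty=2): fills=none; bids=[-] asks=[#1:3@95 #3:6@95]
After op 5 cancel(order #1): fills=none; bids=[-] asks=[#3:6@95]
After op 6 [order #5] market_sell(qty=5): fills=none; bids=[-] asks=[#3:6@95]

Answer: 2@95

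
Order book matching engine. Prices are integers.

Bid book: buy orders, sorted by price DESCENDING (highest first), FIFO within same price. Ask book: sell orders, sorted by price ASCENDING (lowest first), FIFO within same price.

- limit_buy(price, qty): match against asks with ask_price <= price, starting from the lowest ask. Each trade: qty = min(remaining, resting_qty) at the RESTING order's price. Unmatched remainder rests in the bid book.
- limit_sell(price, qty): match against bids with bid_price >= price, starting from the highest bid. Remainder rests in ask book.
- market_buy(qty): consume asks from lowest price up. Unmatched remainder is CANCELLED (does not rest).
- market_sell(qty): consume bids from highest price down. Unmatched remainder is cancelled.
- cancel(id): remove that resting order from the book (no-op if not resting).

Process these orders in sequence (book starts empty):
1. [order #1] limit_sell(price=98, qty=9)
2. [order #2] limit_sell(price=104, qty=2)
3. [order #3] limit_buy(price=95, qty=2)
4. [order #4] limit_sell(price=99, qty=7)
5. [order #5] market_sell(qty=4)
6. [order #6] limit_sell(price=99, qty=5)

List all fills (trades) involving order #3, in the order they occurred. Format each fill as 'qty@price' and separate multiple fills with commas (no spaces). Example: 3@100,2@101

After op 1 [order #1] limit_sell(price=98, qty=9): fills=none; bids=[-] asks=[#1:9@98]
After op 2 [order #2] limit_sell(price=104, qty=2): fills=none; bids=[-] asks=[#1:9@98 #2:2@104]
After op 3 [order #3] limit_buy(price=95, qty=2): fills=none; bids=[#3:2@95] asks=[#1:9@98 #2:2@104]
After op 4 [order #4] limit_sell(price=99, qty=7): fills=none; bids=[#3:2@95] asks=[#1:9@98 #4:7@99 #2:2@104]
After op 5 [order #5] market_sell(qty=4): fills=#3x#5:2@95; bids=[-] asks=[#1:9@98 #4:7@99 #2:2@104]
After op 6 [order #6] limit_sell(price=99, qty=5): fills=none; bids=[-] asks=[#1:9@98 #4:7@99 #6:5@99 #2:2@104]

Answer: 2@95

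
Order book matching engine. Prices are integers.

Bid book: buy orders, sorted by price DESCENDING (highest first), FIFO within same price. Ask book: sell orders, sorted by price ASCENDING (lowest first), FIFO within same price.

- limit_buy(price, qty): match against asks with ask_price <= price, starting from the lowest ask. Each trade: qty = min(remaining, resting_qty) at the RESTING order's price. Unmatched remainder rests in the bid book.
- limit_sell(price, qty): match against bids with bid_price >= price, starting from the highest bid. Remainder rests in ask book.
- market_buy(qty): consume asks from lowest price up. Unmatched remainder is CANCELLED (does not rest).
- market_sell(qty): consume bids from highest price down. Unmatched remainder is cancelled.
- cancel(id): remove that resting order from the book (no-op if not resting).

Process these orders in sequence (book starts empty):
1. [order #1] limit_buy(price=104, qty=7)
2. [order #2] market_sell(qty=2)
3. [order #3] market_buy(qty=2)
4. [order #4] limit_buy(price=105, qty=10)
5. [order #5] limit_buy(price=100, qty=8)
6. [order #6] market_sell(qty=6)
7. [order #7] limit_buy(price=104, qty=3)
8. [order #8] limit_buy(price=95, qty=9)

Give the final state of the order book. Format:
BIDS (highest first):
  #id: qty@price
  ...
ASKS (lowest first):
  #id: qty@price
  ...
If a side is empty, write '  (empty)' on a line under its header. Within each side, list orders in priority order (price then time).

After op 1 [order #1] limit_buy(price=104, qty=7): fills=none; bids=[#1:7@104] asks=[-]
After op 2 [order #2] market_sell(qty=2): fills=#1x#2:2@104; bids=[#1:5@104] asks=[-]
After op 3 [order #3] market_buy(qty=2): fills=none; bids=[#1:5@104] asks=[-]
After op 4 [order #4] limit_buy(price=105, qty=10): fills=none; bids=[#4:10@105 #1:5@104] asks=[-]
After op 5 [order #5] limit_buy(price=100, qty=8): fills=none; bids=[#4:10@105 #1:5@104 #5:8@100] asks=[-]
After op 6 [order #6] market_sell(qty=6): fills=#4x#6:6@105; bids=[#4:4@105 #1:5@104 #5:8@100] asks=[-]
After op 7 [order #7] limit_buy(price=104, qty=3): fills=none; bids=[#4:4@105 #1:5@104 #7:3@104 #5:8@100] asks=[-]
After op 8 [order #8] limit_buy(price=95, qty=9): fills=none; bids=[#4:4@105 #1:5@104 #7:3@104 #5:8@100 #8:9@95] asks=[-]

Answer: BIDS (highest first):
  #4: 4@105
  #1: 5@104
  #7: 3@104
  #5: 8@100
  #8: 9@95
ASKS (lowest first):
  (empty)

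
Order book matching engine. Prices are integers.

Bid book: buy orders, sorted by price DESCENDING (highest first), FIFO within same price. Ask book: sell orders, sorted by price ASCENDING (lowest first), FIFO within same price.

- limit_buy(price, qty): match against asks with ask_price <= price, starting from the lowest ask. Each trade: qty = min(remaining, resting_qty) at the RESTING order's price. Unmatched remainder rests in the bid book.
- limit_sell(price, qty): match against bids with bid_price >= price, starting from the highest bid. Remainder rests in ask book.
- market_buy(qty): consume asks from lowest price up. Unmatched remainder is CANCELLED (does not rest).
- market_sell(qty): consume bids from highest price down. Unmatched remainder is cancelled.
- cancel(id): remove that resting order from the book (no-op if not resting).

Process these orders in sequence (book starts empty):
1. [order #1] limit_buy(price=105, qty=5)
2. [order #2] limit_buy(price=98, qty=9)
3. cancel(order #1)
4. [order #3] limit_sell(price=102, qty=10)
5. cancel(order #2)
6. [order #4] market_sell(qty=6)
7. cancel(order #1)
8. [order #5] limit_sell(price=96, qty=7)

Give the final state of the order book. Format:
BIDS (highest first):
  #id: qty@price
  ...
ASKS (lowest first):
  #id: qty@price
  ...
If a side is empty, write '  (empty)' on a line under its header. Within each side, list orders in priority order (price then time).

Answer: BIDS (highest first):
  (empty)
ASKS (lowest first):
  #5: 7@96
  #3: 10@102

Derivation:
After op 1 [order #1] limit_buy(price=105, qty=5): fills=none; bids=[#1:5@105] asks=[-]
After op 2 [order #2] limit_buy(price=98, qty=9): fills=none; bids=[#1:5@105 #2:9@98] asks=[-]
After op 3 cancel(order #1): fills=none; bids=[#2:9@98] asks=[-]
After op 4 [order #3] limit_sell(price=102, qty=10): fills=none; bids=[#2:9@98] asks=[#3:10@102]
After op 5 cancel(order #2): fills=none; bids=[-] asks=[#3:10@102]
After op 6 [order #4] market_sell(qty=6): fills=none; bids=[-] asks=[#3:10@102]
After op 7 cancel(order #1): fills=none; bids=[-] asks=[#3:10@102]
After op 8 [order #5] limit_sell(price=96, qty=7): fills=none; bids=[-] asks=[#5:7@96 #3:10@102]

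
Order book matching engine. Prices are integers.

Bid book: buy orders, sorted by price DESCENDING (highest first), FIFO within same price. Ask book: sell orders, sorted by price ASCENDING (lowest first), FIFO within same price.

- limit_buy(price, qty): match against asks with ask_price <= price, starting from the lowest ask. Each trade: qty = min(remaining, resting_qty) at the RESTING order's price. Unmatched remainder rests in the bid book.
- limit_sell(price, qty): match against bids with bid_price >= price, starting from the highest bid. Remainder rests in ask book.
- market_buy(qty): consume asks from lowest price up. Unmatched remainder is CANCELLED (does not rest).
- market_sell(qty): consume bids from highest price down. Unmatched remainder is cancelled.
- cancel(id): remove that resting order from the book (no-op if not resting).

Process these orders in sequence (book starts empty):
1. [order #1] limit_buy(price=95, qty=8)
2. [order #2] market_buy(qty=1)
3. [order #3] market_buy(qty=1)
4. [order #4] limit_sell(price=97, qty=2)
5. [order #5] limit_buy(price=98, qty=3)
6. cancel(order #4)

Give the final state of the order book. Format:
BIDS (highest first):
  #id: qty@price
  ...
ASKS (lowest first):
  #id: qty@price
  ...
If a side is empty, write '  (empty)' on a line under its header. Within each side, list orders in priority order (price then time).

After op 1 [order #1] limit_buy(price=95, qty=8): fills=none; bids=[#1:8@95] asks=[-]
After op 2 [order #2] market_buy(qty=1): fills=none; bids=[#1:8@95] asks=[-]
After op 3 [order #3] market_buy(qty=1): fills=none; bids=[#1:8@95] asks=[-]
After op 4 [order #4] limit_sell(price=97, qty=2): fills=none; bids=[#1:8@95] asks=[#4:2@97]
After op 5 [order #5] limit_buy(price=98, qty=3): fills=#5x#4:2@97; bids=[#5:1@98 #1:8@95] asks=[-]
After op 6 cancel(order #4): fills=none; bids=[#5:1@98 #1:8@95] asks=[-]

Answer: BIDS (highest first):
  #5: 1@98
  #1: 8@95
ASKS (lowest first):
  (empty)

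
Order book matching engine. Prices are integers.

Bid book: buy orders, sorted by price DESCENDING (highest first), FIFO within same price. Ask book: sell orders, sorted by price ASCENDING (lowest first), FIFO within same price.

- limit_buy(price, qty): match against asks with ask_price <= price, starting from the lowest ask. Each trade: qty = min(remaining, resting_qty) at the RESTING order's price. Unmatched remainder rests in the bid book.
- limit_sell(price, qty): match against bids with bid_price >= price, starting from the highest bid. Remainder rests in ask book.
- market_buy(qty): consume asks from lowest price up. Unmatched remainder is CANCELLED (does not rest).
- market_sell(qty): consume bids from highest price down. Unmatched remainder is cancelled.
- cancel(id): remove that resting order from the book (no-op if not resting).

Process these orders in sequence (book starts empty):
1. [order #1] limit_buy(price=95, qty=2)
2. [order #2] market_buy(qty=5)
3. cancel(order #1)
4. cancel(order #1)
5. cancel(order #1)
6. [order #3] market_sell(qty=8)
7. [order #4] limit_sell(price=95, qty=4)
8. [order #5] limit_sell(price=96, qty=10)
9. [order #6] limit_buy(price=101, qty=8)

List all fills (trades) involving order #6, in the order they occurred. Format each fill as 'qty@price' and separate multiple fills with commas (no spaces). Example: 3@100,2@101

Answer: 4@95,4@96

Derivation:
After op 1 [order #1] limit_buy(price=95, qty=2): fills=none; bids=[#1:2@95] asks=[-]
After op 2 [order #2] market_buy(qty=5): fills=none; bids=[#1:2@95] asks=[-]
After op 3 cancel(order #1): fills=none; bids=[-] asks=[-]
After op 4 cancel(order #1): fills=none; bids=[-] asks=[-]
After op 5 cancel(order #1): fills=none; bids=[-] asks=[-]
After op 6 [order #3] market_sell(qty=8): fills=none; bids=[-] asks=[-]
After op 7 [order #4] limit_sell(price=95, qty=4): fills=none; bids=[-] asks=[#4:4@95]
After op 8 [order #5] limit_sell(price=96, qty=10): fills=none; bids=[-] asks=[#4:4@95 #5:10@96]
After op 9 [order #6] limit_buy(price=101, qty=8): fills=#6x#4:4@95 #6x#5:4@96; bids=[-] asks=[#5:6@96]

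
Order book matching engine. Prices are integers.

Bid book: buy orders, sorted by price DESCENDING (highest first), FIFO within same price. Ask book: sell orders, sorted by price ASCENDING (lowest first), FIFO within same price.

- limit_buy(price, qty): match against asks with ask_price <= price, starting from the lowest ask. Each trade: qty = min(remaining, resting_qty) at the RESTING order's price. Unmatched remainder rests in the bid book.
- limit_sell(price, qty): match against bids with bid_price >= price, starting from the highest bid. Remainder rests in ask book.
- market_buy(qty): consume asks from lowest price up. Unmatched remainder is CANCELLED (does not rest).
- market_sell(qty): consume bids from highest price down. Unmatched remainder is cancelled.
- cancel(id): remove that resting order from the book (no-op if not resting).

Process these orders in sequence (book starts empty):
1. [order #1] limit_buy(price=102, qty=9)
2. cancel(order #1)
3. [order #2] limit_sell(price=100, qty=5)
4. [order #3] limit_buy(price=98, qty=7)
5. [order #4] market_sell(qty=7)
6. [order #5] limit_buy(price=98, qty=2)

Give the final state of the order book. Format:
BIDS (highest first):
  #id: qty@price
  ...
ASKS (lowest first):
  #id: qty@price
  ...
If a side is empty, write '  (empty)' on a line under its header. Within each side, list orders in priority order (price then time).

Answer: BIDS (highest first):
  #5: 2@98
ASKS (lowest first):
  #2: 5@100

Derivation:
After op 1 [order #1] limit_buy(price=102, qty=9): fills=none; bids=[#1:9@102] asks=[-]
After op 2 cancel(order #1): fills=none; bids=[-] asks=[-]
After op 3 [order #2] limit_sell(price=100, qty=5): fills=none; bids=[-] asks=[#2:5@100]
After op 4 [order #3] limit_buy(price=98, qty=7): fills=none; bids=[#3:7@98] asks=[#2:5@100]
After op 5 [order #4] market_sell(qty=7): fills=#3x#4:7@98; bids=[-] asks=[#2:5@100]
After op 6 [order #5] limit_buy(price=98, qty=2): fills=none; bids=[#5:2@98] asks=[#2:5@100]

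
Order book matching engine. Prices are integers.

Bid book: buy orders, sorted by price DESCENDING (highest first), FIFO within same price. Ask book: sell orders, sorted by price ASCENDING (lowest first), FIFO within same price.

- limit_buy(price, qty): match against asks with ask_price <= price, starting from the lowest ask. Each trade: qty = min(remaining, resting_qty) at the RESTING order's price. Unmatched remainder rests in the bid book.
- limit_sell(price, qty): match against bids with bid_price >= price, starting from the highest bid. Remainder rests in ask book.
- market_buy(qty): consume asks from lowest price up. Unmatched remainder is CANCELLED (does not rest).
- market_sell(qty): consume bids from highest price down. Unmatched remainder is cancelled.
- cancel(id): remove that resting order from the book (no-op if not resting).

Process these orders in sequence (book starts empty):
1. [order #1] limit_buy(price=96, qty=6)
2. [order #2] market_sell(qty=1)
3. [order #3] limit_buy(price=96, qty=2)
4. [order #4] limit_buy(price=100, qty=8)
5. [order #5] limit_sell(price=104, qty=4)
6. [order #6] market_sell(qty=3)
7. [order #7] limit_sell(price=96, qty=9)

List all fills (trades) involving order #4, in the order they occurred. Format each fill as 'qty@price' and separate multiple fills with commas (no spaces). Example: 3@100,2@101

Answer: 3@100,5@100

Derivation:
After op 1 [order #1] limit_buy(price=96, qty=6): fills=none; bids=[#1:6@96] asks=[-]
After op 2 [order #2] market_sell(qty=1): fills=#1x#2:1@96; bids=[#1:5@96] asks=[-]
After op 3 [order #3] limit_buy(price=96, qty=2): fills=none; bids=[#1:5@96 #3:2@96] asks=[-]
After op 4 [order #4] limit_buy(price=100, qty=8): fills=none; bids=[#4:8@100 #1:5@96 #3:2@96] asks=[-]
After op 5 [order #5] limit_sell(price=104, qty=4): fills=none; bids=[#4:8@100 #1:5@96 #3:2@96] asks=[#5:4@104]
After op 6 [order #6] market_sell(qty=3): fills=#4x#6:3@100; bids=[#4:5@100 #1:5@96 #3:2@96] asks=[#5:4@104]
After op 7 [order #7] limit_sell(price=96, qty=9): fills=#4x#7:5@100 #1x#7:4@96; bids=[#1:1@96 #3:2@96] asks=[#5:4@104]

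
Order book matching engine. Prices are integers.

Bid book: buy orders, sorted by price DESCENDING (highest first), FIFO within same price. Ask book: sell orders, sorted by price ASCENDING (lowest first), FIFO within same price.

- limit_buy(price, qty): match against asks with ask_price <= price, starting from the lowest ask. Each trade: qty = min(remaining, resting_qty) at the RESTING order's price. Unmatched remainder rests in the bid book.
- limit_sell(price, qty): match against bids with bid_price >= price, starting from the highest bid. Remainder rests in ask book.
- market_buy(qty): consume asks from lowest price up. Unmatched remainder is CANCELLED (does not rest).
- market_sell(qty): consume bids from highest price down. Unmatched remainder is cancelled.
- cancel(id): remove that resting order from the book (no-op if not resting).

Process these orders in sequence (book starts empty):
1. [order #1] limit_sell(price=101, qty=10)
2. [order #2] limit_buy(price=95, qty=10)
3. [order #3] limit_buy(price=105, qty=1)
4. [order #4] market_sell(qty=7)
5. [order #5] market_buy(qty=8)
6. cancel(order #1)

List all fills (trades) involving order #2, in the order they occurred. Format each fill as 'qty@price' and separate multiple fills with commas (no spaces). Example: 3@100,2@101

After op 1 [order #1] limit_sell(price=101, qty=10): fills=none; bids=[-] asks=[#1:10@101]
After op 2 [order #2] limit_buy(price=95, qty=10): fills=none; bids=[#2:10@95] asks=[#1:10@101]
After op 3 [order #3] limit_buy(price=105, qty=1): fills=#3x#1:1@101; bids=[#2:10@95] asks=[#1:9@101]
After op 4 [order #4] market_sell(qty=7): fills=#2x#4:7@95; bids=[#2:3@95] asks=[#1:9@101]
After op 5 [order #5] market_buy(qty=8): fills=#5x#1:8@101; bids=[#2:3@95] asks=[#1:1@101]
After op 6 cancel(order #1): fills=none; bids=[#2:3@95] asks=[-]

Answer: 7@95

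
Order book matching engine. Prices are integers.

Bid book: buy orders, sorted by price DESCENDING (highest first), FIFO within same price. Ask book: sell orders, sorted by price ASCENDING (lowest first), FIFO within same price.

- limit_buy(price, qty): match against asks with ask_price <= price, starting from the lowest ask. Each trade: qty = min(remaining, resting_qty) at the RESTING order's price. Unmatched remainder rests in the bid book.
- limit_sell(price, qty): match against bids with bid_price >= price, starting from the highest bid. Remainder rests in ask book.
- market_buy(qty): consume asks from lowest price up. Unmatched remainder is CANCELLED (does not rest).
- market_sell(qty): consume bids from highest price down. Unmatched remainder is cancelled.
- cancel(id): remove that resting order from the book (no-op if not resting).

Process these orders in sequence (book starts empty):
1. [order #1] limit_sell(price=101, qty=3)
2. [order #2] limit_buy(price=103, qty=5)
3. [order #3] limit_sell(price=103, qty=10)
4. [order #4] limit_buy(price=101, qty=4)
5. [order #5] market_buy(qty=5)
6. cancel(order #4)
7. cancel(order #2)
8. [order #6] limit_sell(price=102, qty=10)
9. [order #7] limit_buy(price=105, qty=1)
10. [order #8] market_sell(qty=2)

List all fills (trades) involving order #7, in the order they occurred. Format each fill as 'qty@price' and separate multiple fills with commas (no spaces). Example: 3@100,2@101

Answer: 1@102

Derivation:
After op 1 [order #1] limit_sell(price=101, qty=3): fills=none; bids=[-] asks=[#1:3@101]
After op 2 [order #2] limit_buy(price=103, qty=5): fills=#2x#1:3@101; bids=[#2:2@103] asks=[-]
After op 3 [order #3] limit_sell(price=103, qty=10): fills=#2x#3:2@103; bids=[-] asks=[#3:8@103]
After op 4 [order #4] limit_buy(price=101, qty=4): fills=none; bids=[#4:4@101] asks=[#3:8@103]
After op 5 [order #5] market_buy(qty=5): fills=#5x#3:5@103; bids=[#4:4@101] asks=[#3:3@103]
After op 6 cancel(order #4): fills=none; bids=[-] asks=[#3:3@103]
After op 7 cancel(order #2): fills=none; bids=[-] asks=[#3:3@103]
After op 8 [order #6] limit_sell(price=102, qty=10): fills=none; bids=[-] asks=[#6:10@102 #3:3@103]
After op 9 [order #7] limit_buy(price=105, qty=1): fills=#7x#6:1@102; bids=[-] asks=[#6:9@102 #3:3@103]
After op 10 [order #8] market_sell(qty=2): fills=none; bids=[-] asks=[#6:9@102 #3:3@103]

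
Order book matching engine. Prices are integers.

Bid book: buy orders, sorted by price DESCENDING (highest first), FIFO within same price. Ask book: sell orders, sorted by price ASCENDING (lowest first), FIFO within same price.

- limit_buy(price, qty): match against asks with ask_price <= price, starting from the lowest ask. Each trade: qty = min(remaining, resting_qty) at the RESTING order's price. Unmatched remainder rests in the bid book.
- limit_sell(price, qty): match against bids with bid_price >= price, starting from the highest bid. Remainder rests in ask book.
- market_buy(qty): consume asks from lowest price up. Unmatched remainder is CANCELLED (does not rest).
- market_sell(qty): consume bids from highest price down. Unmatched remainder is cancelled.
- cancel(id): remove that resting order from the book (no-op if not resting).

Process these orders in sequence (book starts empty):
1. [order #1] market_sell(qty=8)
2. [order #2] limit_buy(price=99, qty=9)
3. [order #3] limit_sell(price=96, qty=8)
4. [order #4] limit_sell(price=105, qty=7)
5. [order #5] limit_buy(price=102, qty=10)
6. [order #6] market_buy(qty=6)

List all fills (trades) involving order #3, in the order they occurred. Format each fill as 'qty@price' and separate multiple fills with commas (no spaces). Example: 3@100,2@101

After op 1 [order #1] market_sell(qty=8): fills=none; bids=[-] asks=[-]
After op 2 [order #2] limit_buy(price=99, qty=9): fills=none; bids=[#2:9@99] asks=[-]
After op 3 [order #3] limit_sell(price=96, qty=8): fills=#2x#3:8@99; bids=[#2:1@99] asks=[-]
After op 4 [order #4] limit_sell(price=105, qty=7): fills=none; bids=[#2:1@99] asks=[#4:7@105]
After op 5 [order #5] limit_buy(price=102, qty=10): fills=none; bids=[#5:10@102 #2:1@99] asks=[#4:7@105]
After op 6 [order #6] market_buy(qty=6): fills=#6x#4:6@105; bids=[#5:10@102 #2:1@99] asks=[#4:1@105]

Answer: 8@99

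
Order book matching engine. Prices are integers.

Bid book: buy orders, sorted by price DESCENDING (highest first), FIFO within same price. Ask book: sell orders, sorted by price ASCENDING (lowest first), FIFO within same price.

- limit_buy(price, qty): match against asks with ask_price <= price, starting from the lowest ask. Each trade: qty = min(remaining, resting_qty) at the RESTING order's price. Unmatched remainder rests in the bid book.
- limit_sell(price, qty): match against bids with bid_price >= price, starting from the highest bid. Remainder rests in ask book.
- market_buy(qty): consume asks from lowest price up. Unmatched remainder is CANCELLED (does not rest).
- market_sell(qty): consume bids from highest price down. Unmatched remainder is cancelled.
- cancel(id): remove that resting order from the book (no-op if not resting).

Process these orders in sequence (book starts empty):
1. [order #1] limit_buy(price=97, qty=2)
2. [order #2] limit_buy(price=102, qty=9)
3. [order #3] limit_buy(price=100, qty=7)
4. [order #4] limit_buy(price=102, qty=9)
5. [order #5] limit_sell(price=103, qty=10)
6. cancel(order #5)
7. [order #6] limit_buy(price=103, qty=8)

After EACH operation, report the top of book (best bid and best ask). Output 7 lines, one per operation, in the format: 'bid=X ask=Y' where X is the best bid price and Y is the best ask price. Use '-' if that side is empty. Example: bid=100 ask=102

Answer: bid=97 ask=-
bid=102 ask=-
bid=102 ask=-
bid=102 ask=-
bid=102 ask=103
bid=102 ask=-
bid=103 ask=-

Derivation:
After op 1 [order #1] limit_buy(price=97, qty=2): fills=none; bids=[#1:2@97] asks=[-]
After op 2 [order #2] limit_buy(price=102, qty=9): fills=none; bids=[#2:9@102 #1:2@97] asks=[-]
After op 3 [order #3] limit_buy(price=100, qty=7): fills=none; bids=[#2:9@102 #3:7@100 #1:2@97] asks=[-]
After op 4 [order #4] limit_buy(price=102, qty=9): fills=none; bids=[#2:9@102 #4:9@102 #3:7@100 #1:2@97] asks=[-]
After op 5 [order #5] limit_sell(price=103, qty=10): fills=none; bids=[#2:9@102 #4:9@102 #3:7@100 #1:2@97] asks=[#5:10@103]
After op 6 cancel(order #5): fills=none; bids=[#2:9@102 #4:9@102 #3:7@100 #1:2@97] asks=[-]
After op 7 [order #6] limit_buy(price=103, qty=8): fills=none; bids=[#6:8@103 #2:9@102 #4:9@102 #3:7@100 #1:2@97] asks=[-]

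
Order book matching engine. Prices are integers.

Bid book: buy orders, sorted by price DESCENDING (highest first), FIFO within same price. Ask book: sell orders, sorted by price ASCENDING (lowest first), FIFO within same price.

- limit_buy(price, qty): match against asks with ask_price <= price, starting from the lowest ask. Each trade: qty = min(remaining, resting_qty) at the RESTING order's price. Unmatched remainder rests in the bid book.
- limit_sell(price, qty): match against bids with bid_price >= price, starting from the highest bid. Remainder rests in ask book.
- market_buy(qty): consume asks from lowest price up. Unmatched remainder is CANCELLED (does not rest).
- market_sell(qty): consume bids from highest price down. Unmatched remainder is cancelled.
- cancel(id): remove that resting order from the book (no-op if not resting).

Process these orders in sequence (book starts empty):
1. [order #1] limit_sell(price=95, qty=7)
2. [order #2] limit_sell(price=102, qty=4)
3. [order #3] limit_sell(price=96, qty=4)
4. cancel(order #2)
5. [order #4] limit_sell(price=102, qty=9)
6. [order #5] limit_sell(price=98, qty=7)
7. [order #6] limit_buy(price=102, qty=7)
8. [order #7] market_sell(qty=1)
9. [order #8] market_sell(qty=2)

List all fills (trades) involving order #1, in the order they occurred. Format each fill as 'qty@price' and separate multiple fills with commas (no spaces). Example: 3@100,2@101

Answer: 7@95

Derivation:
After op 1 [order #1] limit_sell(price=95, qty=7): fills=none; bids=[-] asks=[#1:7@95]
After op 2 [order #2] limit_sell(price=102, qty=4): fills=none; bids=[-] asks=[#1:7@95 #2:4@102]
After op 3 [order #3] limit_sell(price=96, qty=4): fills=none; bids=[-] asks=[#1:7@95 #3:4@96 #2:4@102]
After op 4 cancel(order #2): fills=none; bids=[-] asks=[#1:7@95 #3:4@96]
After op 5 [order #4] limit_sell(price=102, qty=9): fills=none; bids=[-] asks=[#1:7@95 #3:4@96 #4:9@102]
After op 6 [order #5] limit_sell(price=98, qty=7): fills=none; bids=[-] asks=[#1:7@95 #3:4@96 #5:7@98 #4:9@102]
After op 7 [order #6] limit_buy(price=102, qty=7): fills=#6x#1:7@95; bids=[-] asks=[#3:4@96 #5:7@98 #4:9@102]
After op 8 [order #7] market_sell(qty=1): fills=none; bids=[-] asks=[#3:4@96 #5:7@98 #4:9@102]
After op 9 [order #8] market_sell(qty=2): fills=none; bids=[-] asks=[#3:4@96 #5:7@98 #4:9@102]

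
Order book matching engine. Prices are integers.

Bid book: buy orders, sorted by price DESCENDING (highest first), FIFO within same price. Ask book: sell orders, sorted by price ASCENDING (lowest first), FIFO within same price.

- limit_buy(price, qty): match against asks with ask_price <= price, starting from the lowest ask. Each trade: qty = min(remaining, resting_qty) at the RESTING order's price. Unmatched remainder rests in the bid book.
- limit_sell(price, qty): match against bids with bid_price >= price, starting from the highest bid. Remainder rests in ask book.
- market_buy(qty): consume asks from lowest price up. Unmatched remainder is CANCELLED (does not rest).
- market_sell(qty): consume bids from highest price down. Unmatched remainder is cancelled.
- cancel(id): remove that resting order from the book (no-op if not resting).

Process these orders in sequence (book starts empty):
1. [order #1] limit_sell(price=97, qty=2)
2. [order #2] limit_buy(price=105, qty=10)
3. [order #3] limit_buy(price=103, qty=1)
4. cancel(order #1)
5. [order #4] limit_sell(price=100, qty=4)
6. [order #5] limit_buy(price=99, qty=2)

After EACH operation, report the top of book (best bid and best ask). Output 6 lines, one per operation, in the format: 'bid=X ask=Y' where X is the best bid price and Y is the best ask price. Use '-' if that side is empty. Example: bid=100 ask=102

Answer: bid=- ask=97
bid=105 ask=-
bid=105 ask=-
bid=105 ask=-
bid=105 ask=-
bid=105 ask=-

Derivation:
After op 1 [order #1] limit_sell(price=97, qty=2): fills=none; bids=[-] asks=[#1:2@97]
After op 2 [order #2] limit_buy(price=105, qty=10): fills=#2x#1:2@97; bids=[#2:8@105] asks=[-]
After op 3 [order #3] limit_buy(price=103, qty=1): fills=none; bids=[#2:8@105 #3:1@103] asks=[-]
After op 4 cancel(order #1): fills=none; bids=[#2:8@105 #3:1@103] asks=[-]
After op 5 [order #4] limit_sell(price=100, qty=4): fills=#2x#4:4@105; bids=[#2:4@105 #3:1@103] asks=[-]
After op 6 [order #5] limit_buy(price=99, qty=2): fills=none; bids=[#2:4@105 #3:1@103 #5:2@99] asks=[-]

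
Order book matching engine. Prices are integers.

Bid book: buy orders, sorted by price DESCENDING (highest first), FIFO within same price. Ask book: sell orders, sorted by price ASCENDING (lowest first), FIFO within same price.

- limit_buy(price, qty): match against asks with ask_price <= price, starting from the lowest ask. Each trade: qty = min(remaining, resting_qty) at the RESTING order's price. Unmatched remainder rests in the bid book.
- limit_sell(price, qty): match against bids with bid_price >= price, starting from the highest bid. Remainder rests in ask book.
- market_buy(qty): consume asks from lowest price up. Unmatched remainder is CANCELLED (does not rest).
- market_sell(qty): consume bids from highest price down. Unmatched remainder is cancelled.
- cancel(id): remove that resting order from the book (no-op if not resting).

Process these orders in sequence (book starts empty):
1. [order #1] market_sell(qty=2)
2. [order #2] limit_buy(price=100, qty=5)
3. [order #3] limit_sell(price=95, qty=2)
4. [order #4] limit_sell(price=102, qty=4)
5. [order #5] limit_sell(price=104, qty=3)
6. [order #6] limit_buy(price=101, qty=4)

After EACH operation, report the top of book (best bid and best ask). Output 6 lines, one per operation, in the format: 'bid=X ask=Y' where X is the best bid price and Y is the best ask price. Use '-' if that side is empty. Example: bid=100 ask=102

After op 1 [order #1] market_sell(qty=2): fills=none; bids=[-] asks=[-]
After op 2 [order #2] limit_buy(price=100, qty=5): fills=none; bids=[#2:5@100] asks=[-]
After op 3 [order #3] limit_sell(price=95, qty=2): fills=#2x#3:2@100; bids=[#2:3@100] asks=[-]
After op 4 [order #4] limit_sell(price=102, qty=4): fills=none; bids=[#2:3@100] asks=[#4:4@102]
After op 5 [order #5] limit_sell(price=104, qty=3): fills=none; bids=[#2:3@100] asks=[#4:4@102 #5:3@104]
After op 6 [order #6] limit_buy(price=101, qty=4): fills=none; bids=[#6:4@101 #2:3@100] asks=[#4:4@102 #5:3@104]

Answer: bid=- ask=-
bid=100 ask=-
bid=100 ask=-
bid=100 ask=102
bid=100 ask=102
bid=101 ask=102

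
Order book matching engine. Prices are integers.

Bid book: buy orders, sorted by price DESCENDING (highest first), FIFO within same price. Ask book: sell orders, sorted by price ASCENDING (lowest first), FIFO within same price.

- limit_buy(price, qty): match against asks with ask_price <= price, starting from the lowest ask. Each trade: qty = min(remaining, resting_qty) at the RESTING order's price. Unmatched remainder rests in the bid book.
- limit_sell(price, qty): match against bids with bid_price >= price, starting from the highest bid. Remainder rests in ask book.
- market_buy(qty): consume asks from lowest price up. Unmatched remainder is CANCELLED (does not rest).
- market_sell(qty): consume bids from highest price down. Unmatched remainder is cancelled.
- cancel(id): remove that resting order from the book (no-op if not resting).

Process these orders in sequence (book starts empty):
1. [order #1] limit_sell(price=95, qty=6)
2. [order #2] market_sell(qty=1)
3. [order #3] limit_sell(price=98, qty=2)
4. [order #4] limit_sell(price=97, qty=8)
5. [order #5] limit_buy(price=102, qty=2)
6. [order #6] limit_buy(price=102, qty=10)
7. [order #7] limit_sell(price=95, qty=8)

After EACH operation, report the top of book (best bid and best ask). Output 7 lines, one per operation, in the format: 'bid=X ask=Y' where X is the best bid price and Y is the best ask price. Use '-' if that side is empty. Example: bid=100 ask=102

After op 1 [order #1] limit_sell(price=95, qty=6): fills=none; bids=[-] asks=[#1:6@95]
After op 2 [order #2] market_sell(qty=1): fills=none; bids=[-] asks=[#1:6@95]
After op 3 [order #3] limit_sell(price=98, qty=2): fills=none; bids=[-] asks=[#1:6@95 #3:2@98]
After op 4 [order #4] limit_sell(price=97, qty=8): fills=none; bids=[-] asks=[#1:6@95 #4:8@97 #3:2@98]
After op 5 [order #5] limit_buy(price=102, qty=2): fills=#5x#1:2@95; bids=[-] asks=[#1:4@95 #4:8@97 #3:2@98]
After op 6 [order #6] limit_buy(price=102, qty=10): fills=#6x#1:4@95 #6x#4:6@97; bids=[-] asks=[#4:2@97 #3:2@98]
After op 7 [order #7] limit_sell(price=95, qty=8): fills=none; bids=[-] asks=[#7:8@95 #4:2@97 #3:2@98]

Answer: bid=- ask=95
bid=- ask=95
bid=- ask=95
bid=- ask=95
bid=- ask=95
bid=- ask=97
bid=- ask=95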